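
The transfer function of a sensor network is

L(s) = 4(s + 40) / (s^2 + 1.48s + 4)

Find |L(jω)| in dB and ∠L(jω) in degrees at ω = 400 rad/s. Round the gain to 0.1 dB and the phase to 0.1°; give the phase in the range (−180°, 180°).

At s = jω = j400:
zero (s+40): 40 + j400 → |·| = √(40²+400²) = √161600 ≈ 402, ∠ = arctan(400/40) ≈ 84.29°
quadratic: (j400)² + 1.48·j400 + 4 = -159996 + j592 → |·| ≈ 1.6e+05, ∠ ≈ 179.79°
|L| = 4 · 402 / 1.6e+05 ≈ 0.01005
Gain = 20 log₁₀(0.01005) ≈ -39.96 dB
∠L = 84.29° − 179.79° = -95.50°

-40.0 dB, -95.5°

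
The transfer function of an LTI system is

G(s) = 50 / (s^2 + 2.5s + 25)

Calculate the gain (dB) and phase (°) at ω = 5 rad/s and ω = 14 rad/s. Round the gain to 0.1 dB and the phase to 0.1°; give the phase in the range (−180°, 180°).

ω = 5: 12.0 dB, -90.0°; ω = 14: -10.9 dB, -168.4°

At s = jω = j5:
quadratic: (j5)² + 2.5·j5 + 25 = 0 + j12.5 → |·| ≈ 12.5, ∠ ≈ 90.00°
|G| = 50 / 12.5 ≈ 4
Gain = 20 log₁₀(4) ≈ 12.04 dB
∠G = 0.00° − 90.00° = -90.00°

At s = jω = j14:
quadratic: (j14)² + 2.5·j14 + 25 = -171 + j35 → |·| ≈ 174.55, ∠ ≈ 168.43°
|G| = 50 / 174.55 ≈ 0.28645
Gain = 20 log₁₀(0.28645) ≈ -10.86 dB
∠G = 0.00° − 168.43° = -168.43°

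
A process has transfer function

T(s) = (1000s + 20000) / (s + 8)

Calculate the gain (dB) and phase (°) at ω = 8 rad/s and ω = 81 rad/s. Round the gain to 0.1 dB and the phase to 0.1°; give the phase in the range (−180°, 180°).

Substitute s = j8:
Numerator: 1000(j8) + 20000 = 20000 + j8000
Denominator: (j8) + 8 = 8 + j8
|N| = √(20000² + 8000²) ≈ 21541, ∠N ≈ 21.80°
|D| = √(8² + 8²) ≈ 11.314, ∠D ≈ 45.00°
|T| = 21541 / 11.314 ≈ 1903.9
Gain = 20 log₁₀(1903.9) ≈ 65.59 dB
∠T = 21.80° − 45.00° = -23.20°

Substitute s = j81:
Numerator: 1000(j81) + 20000 = 20000 + j81000
Denominator: (j81) + 8 = 8 + j81
|N| = √(20000² + 81000²) ≈ 83433, ∠N ≈ 76.13°
|D| = √(8² + 81²) ≈ 81.394, ∠D ≈ 84.36°
|T| = 83433 / 81.394 ≈ 1025.1
Gain = 20 log₁₀(1025.1) ≈ 60.22 dB
∠T = 76.13° − 84.36° = -8.23°

ω = 8: 65.6 dB, -23.2°; ω = 81: 60.2 dB, -8.2°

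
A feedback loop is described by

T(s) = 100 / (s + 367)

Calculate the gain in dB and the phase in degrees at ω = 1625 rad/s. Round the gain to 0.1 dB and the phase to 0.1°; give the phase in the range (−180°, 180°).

At s = jω = j1625:
pole (s+367): 367 + j1625 → |·| = √(367²+1625²) = √2775314 ≈ 1665.9, ∠ = arctan(1625/367) ≈ 77.27°
|T| = 100 / 1665.9 ≈ 0.060028
Gain = 20 log₁₀(0.060028) ≈ -24.43 dB
∠T = 0.00° − 77.27° = -77.27°

-24.4 dB, -77.3°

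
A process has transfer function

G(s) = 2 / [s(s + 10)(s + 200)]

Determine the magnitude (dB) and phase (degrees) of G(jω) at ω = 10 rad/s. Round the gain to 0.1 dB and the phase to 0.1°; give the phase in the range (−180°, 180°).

At s = jω = j10:
pole (s+10): 10 + j10 → |·| = √(10²+10²) = √200 ≈ 14.142, ∠ = arctan(10/10) ≈ 45.00°
pole (s+200): 200 + j10 → |·| = √(200²+10²) = √40100 ≈ 200.25, ∠ = arctan(10/200) ≈ 2.86°
pole at origin: |s| = 10, ∠ = 90.00° (in denominator)
|G| = 2 / 28319 ≈ 7.0624e-05
Gain = 20 log₁₀(7.0624e-05) ≈ -83.02 dB
∠G = 0.00° − 137.86° = -137.86°

-83.0 dB, -137.9°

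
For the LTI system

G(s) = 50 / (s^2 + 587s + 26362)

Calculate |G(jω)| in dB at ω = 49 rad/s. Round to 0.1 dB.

Substitute s = j49:
Numerator: 50 = 50 + j0
Denominator: (j49)^2 + 587(j49) + 26362 = 23961 + j28763
|N| = √(50² + 0²) ≈ 50, ∠N ≈ 0.00°
|D| = √(23961² + 28763²) ≈ 37436, ∠D ≈ 50.20°
|G| = 50 / 37436 ≈ 0.0013356
Gain = 20 log₁₀(0.0013356) ≈ -57.49 dB

-57.5 dB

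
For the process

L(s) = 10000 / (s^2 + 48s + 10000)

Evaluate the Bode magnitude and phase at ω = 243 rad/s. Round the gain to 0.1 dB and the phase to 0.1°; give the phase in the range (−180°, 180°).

At s = jω = j243:
quadratic: (j243)² + 48·j243 + 10000 = -49049 + j11664 → |·| ≈ 50417, ∠ ≈ 166.62°
|L| = 10000 / 50417 ≈ 0.19835
Gain = 20 log₁₀(0.19835) ≈ -14.05 dB
∠L = 0.00° − 166.62° = -166.62°

-14.1 dB, -166.6°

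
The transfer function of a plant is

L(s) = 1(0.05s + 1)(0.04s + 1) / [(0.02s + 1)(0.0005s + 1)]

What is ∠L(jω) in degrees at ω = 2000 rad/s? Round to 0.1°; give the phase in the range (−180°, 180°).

At ω = 2000 rad/s:
zero (1 + j2000·0.05) = 1 + j100 → |·| ≈ 100, ∠ ≈ 89.43°
zero (1 + j2000·0.04) = 1 + j80 → |·| ≈ 80.006, ∠ ≈ 89.28°
pole (1 + j2000·0.02) = 1 + j40 → |·| ≈ 40.012, ∠ ≈ 88.57°
pole (1 + j2000·0.0005) = 1 + j1 → |·| ≈ 1.4142, ∠ ≈ 45.00°
∠L = (89.43° + 89.28°) − (88.57° + 45.00°) = 45.14°

45.1°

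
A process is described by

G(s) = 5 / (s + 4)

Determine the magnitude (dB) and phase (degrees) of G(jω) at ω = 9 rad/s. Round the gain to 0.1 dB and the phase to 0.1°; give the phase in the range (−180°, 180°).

Substitute s = j9:
Numerator: 5 = 5 + j0
Denominator: (j9) + 4 = 4 + j9
|N| = √(5² + 0²) ≈ 5, ∠N ≈ 0.00°
|D| = √(4² + 9²) ≈ 9.8489, ∠D ≈ 66.04°
|G| = 5 / 9.8489 ≈ 0.50767
Gain = 20 log₁₀(0.50767) ≈ -5.89 dB
∠G = 0.00° − 66.04° = -66.04°

-5.9 dB, -66.0°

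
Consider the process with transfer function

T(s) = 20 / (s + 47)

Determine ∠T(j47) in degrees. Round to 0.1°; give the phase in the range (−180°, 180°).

Substitute s = j47:
Numerator: 20 = 20 + j0
Denominator: (j47) + 47 = 47 + j47
|N| = √(20² + 0²) ≈ 20, ∠N ≈ 0.00°
|D| = √(47² + 47²) ≈ 66.468, ∠D ≈ 45.00°
∠T = 0.00° − 45.00° = -45.00°

-45.0°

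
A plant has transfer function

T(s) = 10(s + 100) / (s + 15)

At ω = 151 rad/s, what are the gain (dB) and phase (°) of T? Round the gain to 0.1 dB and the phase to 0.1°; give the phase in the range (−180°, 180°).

21.5 dB, -27.8°

At s = jω = j151:
zero (s+100): 100 + j151 → |·| = √(100²+151²) = √32801 ≈ 181.11, ∠ = arctan(151/100) ≈ 56.49°
pole (s+15): 15 + j151 → |·| = √(15²+151²) = √23026 ≈ 151.74, ∠ = arctan(151/15) ≈ 84.33°
|T| = 10 · 181.11 / 151.74 ≈ 11.936
Gain = 20 log₁₀(11.936) ≈ 21.54 dB
∠T = 56.49° − 84.33° = -27.84°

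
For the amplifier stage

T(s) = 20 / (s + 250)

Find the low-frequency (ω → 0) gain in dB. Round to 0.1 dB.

T(0) = 20 / 250 = 0.08
20 log₁₀(0.08) ≈ -21.94 dB

-21.9 dB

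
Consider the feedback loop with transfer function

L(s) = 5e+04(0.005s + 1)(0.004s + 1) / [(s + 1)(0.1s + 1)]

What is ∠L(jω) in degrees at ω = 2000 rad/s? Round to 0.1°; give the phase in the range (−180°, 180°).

At ω = 2000 rad/s:
zero (1 + j2000·0.005) = 1 + j10 → |·| ≈ 10.05, ∠ ≈ 84.29°
zero (1 + j2000·0.004) = 1 + j8 → |·| ≈ 8.0623, ∠ ≈ 82.87°
pole (1 + j2000·1) = 1 + j2000 → |·| ≈ 2000, ∠ ≈ 89.97°
pole (1 + j2000·0.1) = 1 + j200 → |·| ≈ 200, ∠ ≈ 89.71°
∠L = (84.29° + 82.87°) − (89.97° + 89.71°) = -12.52°

-12.5°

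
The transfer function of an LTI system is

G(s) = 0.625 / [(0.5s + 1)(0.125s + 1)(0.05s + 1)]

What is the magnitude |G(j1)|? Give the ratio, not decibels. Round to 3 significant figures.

0.554

At ω = 1 rad/s:
pole (1 + j1·0.5) = 1 + j0.5 → |·| ≈ 1.118, ∠ ≈ 26.57°
pole (1 + j1·0.125) = 1 + j0.125 → |·| ≈ 1.0078, ∠ ≈ 7.13°
pole (1 + j1·0.05) = 1 + j0.05 → |·| ≈ 1.0012, ∠ ≈ 2.86°
|G| = 0.625 · 1 / (1.118 · 1.0078 · 1.0012) ≈ 0.55404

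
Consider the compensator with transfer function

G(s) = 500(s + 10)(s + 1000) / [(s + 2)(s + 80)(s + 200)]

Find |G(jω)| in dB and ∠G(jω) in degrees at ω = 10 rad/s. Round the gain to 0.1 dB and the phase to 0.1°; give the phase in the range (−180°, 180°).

32.7 dB, -43.1°

At s = jω = j10:
zero (s+10): 10 + j10 → |·| = √(10²+10²) = √200 ≈ 14.142, ∠ = arctan(10/10) ≈ 45.00°
zero (s+1000): 1000 + j10 → |·| = √(1000²+10²) = √1000100 ≈ 1000, ∠ = arctan(10/1000) ≈ 0.57°
pole (s+2): 2 + j10 → |·| = √(2²+10²) = √104 ≈ 10.198, ∠ = arctan(10/2) ≈ 78.69°
pole (s+80): 80 + j10 → |·| = √(80²+10²) = √6500 ≈ 80.623, ∠ = arctan(10/80) ≈ 7.13°
pole (s+200): 200 + j10 → |·| = √(200²+10²) = √40100 ≈ 200.25, ∠ = arctan(10/200) ≈ 2.86°
|G| = 500 · 14142 / 1.6464e+05 ≈ 42.948
Gain = 20 log₁₀(42.948) ≈ 32.66 dB
∠G = 45.57° − 88.68° = -43.11°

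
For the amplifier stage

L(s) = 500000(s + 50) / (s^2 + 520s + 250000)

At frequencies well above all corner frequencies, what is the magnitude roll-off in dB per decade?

-20 dB/decade

Each pole contributes −20 dB/decade at high frequency; each zero contributes +20 dB/decade.
Net: 1 zero(s) − 2 pole(s) → -20 dB/decade.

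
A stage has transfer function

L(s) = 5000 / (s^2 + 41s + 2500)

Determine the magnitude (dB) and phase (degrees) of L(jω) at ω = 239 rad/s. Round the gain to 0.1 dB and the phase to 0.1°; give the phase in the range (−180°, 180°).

At s = jω = j239:
quadratic: (j239)² + 41·j239 + 2500 = -54621 + j9799 → |·| ≈ 55493, ∠ ≈ 169.83°
|L| = 5000 / 55493 ≈ 0.090101
Gain = 20 log₁₀(0.090101) ≈ -20.91 dB
∠L = 0.00° − 169.83° = -169.83°

-20.9 dB, -169.8°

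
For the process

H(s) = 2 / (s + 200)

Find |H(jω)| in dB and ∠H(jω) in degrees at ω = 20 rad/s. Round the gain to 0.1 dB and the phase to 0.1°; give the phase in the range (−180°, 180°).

-40.0 dB, -5.7°

At s = jω = j20:
pole (s+200): 200 + j20 → |·| = √(200²+20²) = √40400 ≈ 201, ∠ = arctan(20/200) ≈ 5.71°
|H| = 2 / 201 ≈ 0.0099502
Gain = 20 log₁₀(0.0099502) ≈ -40.04 dB
∠H = 0.00° − 5.71° = -5.71°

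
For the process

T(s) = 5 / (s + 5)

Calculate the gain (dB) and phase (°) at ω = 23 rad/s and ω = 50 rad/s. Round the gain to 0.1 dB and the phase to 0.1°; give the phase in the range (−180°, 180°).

ω = 23: -13.5 dB, -77.7°; ω = 50: -20.0 dB, -84.3°

At s = jω = j23:
pole (s+5): 5 + j23 → |·| = √(5²+23²) = √554 ≈ 23.537, ∠ = arctan(23/5) ≈ 77.74°
|T| = 5 / 23.537 ≈ 0.21243
Gain = 20 log₁₀(0.21243) ≈ -13.46 dB
∠T = 0.00° − 77.74° = -77.74°

At s = jω = j50:
pole (s+5): 5 + j50 → |·| = √(5²+50²) = √2525 ≈ 50.249, ∠ = arctan(50/5) ≈ 84.29°
|T| = 5 / 50.249 ≈ 0.099504
Gain = 20 log₁₀(0.099504) ≈ -20.04 dB
∠T = 0.00° − 84.29° = -84.29°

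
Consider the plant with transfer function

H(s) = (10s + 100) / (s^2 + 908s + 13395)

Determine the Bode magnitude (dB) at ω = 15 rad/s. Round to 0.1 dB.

-40.4 dB

Substitute s = j15:
Numerator: 10(j15) + 100 = 100 + j150
Denominator: (j15)^2 + 908(j15) + 13395 = 13170 + j13620
|N| = √(100² + 150²) ≈ 180.28, ∠N ≈ 56.31°
|D| = √(13170² + 13620²) ≈ 18946, ∠D ≈ 45.96°
|H| = 180.28 / 18946 ≈ 0.0095155
Gain = 20 log₁₀(0.0095155) ≈ -40.43 dB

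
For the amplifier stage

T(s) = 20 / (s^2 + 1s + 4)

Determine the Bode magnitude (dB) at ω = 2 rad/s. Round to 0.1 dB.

20.0 dB

At s = jω = j2:
quadratic: (j2)² + 1·j2 + 4 = 0 + j2 → |·| ≈ 2, ∠ ≈ 90.00°
|T| = 20 / 2 ≈ 10
Gain = 20 log₁₀(10) ≈ 20.00 dB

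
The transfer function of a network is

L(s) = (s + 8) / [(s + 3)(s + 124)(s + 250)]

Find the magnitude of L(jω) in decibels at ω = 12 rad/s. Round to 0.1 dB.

-88.5 dB

At s = jω = j12:
zero (s+8): 8 + j12 → |·| = √(8²+12²) = √208 ≈ 14.422, ∠ = arctan(12/8) ≈ 56.31°
pole (s+3): 3 + j12 → |·| = √(3²+12²) = √153 ≈ 12.369, ∠ = arctan(12/3) ≈ 75.96°
pole (s+124): 124 + j12 → |·| = √(124²+12²) = √15520 ≈ 124.58, ∠ = arctan(12/124) ≈ 5.53°
pole (s+250): 250 + j12 → |·| = √(250²+12²) = √62644 ≈ 250.29, ∠ = arctan(12/250) ≈ 2.75°
|L| = 1 · 14.422 / 3.8568e+05 ≈ 3.7394e-05
Gain = 20 log₁₀(3.7394e-05) ≈ -88.54 dB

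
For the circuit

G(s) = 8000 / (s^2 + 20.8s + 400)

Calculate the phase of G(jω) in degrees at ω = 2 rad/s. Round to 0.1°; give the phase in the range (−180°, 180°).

At s = jω = j2:
quadratic: (j2)² + 20.8·j2 + 400 = 396 + j41.6 → |·| ≈ 398.18, ∠ ≈ 6.00°
∠G = 0.00° − 6.00° = -6.00°

-6.0°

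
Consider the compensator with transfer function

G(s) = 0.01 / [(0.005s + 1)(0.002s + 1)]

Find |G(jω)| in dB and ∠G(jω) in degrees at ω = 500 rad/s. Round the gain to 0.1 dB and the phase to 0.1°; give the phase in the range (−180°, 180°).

At ω = 500 rad/s:
pole (1 + j500·0.005) = 1 + j2.5 → |·| ≈ 2.6926, ∠ ≈ 68.20°
pole (1 + j500·0.002) = 1 + j1 → |·| ≈ 1.4142, ∠ ≈ 45.00°
|G| = 0.01 · 1 / (2.6926 · 1.4142) ≈ 0.0026261
Gain = 20 log₁₀(0.0026261) ≈ -51.61 dB
∠G = (0°) − (68.20° + 45.00°) = -113.20°

-51.6 dB, -113.2°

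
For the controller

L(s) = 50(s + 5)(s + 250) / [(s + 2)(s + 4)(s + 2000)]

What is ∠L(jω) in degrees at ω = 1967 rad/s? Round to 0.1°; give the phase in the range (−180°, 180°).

At s = jω = j1967:
zero (s+5): 5 + j1967 → |·| = √(5²+1967²) = √3869114 ≈ 1967, ∠ = arctan(1967/5) ≈ 89.85°
zero (s+250): 250 + j1967 → |·| = √(250²+1967²) = √3931589 ≈ 1982.8, ∠ = arctan(1967/250) ≈ 82.76°
pole (s+2): 2 + j1967 → |·| = √(2²+1967²) = √3869093 ≈ 1967, ∠ = arctan(1967/2) ≈ 89.94°
pole (s+4): 4 + j1967 → |·| = √(4²+1967²) = √3869105 ≈ 1967, ∠ = arctan(1967/4) ≈ 89.88°
pole (s+2000): 2000 + j1967 → |·| = √(2000²+1967²) = √7869089 ≈ 2805.2, ∠ = arctan(1967/2000) ≈ 44.52°
∠L = 172.61° − 224.34° = -51.73°

-51.7°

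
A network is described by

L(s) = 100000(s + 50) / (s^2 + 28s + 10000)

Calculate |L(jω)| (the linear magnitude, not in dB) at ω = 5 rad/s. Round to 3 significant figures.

At s = jω = j5:
zero (s+50): 50 + j5 → |·| = √(50²+5²) = √2525 ≈ 50.249, ∠ = arctan(5/50) ≈ 5.71°
quadratic: (j5)² + 28·j5 + 10000 = 9975 + j140 → |·| ≈ 9976, ∠ ≈ 0.80°
|L| = 100000 · 50.249 / 9976 ≈ 503.7

504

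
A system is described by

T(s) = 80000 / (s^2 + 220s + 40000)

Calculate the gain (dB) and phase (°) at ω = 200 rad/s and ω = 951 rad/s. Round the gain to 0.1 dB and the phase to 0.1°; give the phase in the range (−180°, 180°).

At s = jω = j200:
quadratic: (j200)² + 220·j200 + 40000 = 0 + j44000 → |·| ≈ 44000, ∠ ≈ 90.00°
|T| = 80000 / 44000 ≈ 1.8182
Gain = 20 log₁₀(1.8182) ≈ 5.19 dB
∠T = 0.00° − 90.00° = -90.00°

At s = jω = j951:
quadratic: (j951)² + 220·j951 + 40000 = -864401 + j209220 → |·| ≈ 8.8936e+05, ∠ ≈ 166.39°
|T| = 80000 / 8.8936e+05 ≈ 0.089952
Gain = 20 log₁₀(0.089952) ≈ -20.92 dB
∠T = 0.00° − 166.39° = -166.39°

ω = 200: 5.2 dB, -90.0°; ω = 951: -20.9 dB, -166.4°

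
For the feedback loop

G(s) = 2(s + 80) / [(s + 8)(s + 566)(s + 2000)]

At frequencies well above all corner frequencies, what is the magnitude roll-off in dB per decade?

Each pole contributes −20 dB/decade at high frequency; each zero contributes +20 dB/decade.
Net: 1 zero(s) − 3 pole(s) → -40 dB/decade.

-40 dB/decade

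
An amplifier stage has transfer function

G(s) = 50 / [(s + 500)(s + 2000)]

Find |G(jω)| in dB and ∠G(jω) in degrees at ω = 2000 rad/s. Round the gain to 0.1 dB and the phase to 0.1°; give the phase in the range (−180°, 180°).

At s = jω = j2000:
pole (s+500): 500 + j2000 → |·| = √(500²+2000²) = √4250000 ≈ 2061.6, ∠ = arctan(2000/500) ≈ 75.96°
pole (s+2000): 2000 + j2000 → |·| = √(2000²+2000²) = √8000000 ≈ 2828.4, ∠ = arctan(2000/2000) ≈ 45.00°
|G| = 50 / 5.831e+06 ≈ 8.5749e-06
Gain = 20 log₁₀(8.5749e-06) ≈ -101.34 dB
∠G = 0.00° − 120.96° = -120.96°

-101.3 dB, -121.0°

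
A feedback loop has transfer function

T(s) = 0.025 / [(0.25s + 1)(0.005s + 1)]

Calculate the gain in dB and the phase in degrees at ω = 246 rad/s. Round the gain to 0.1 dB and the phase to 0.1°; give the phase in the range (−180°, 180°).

-71.8 dB, -140.0°

At ω = 246 rad/s:
pole (1 + j246·0.25) = 1 + j61.5 → |·| ≈ 61.508, ∠ ≈ 89.07°
pole (1 + j246·0.005) = 1 + j1.23 → |·| ≈ 1.5852, ∠ ≈ 50.89°
|T| = 0.025 · 1 / (61.508 · 1.5852) ≈ 0.0002564
Gain = 20 log₁₀(0.0002564) ≈ -71.82 dB
∠T = (0°) − (89.07° + 50.89°) = -139.96°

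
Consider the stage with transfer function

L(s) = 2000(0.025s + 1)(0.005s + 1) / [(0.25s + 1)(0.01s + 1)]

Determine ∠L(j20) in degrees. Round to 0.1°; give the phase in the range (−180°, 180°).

At ω = 20 rad/s:
zero (1 + j20·0.025) = 1 + j0.5 → |·| ≈ 1.118, ∠ ≈ 26.57°
zero (1 + j20·0.005) = 1 + j0.1 → |·| ≈ 1.005, ∠ ≈ 5.71°
pole (1 + j20·0.25) = 1 + j5 → |·| ≈ 5.099, ∠ ≈ 78.69°
pole (1 + j20·0.01) = 1 + j0.2 → |·| ≈ 1.0198, ∠ ≈ 11.31°
∠L = (26.57° + 5.71°) − (78.69° + 11.31°) = -57.72°

-57.7°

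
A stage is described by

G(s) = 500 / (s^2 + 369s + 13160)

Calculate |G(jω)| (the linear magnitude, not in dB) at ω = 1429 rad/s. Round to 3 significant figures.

Substitute s = j1429:
Numerator: 500 = 500 + j0
Denominator: (j1429)^2 + 369(j1429) + 13160 = -2028881 + j527301
|N| = √(500² + 0²) ≈ 500, ∠N ≈ 0.00°
|D| = √(2028881² + 527301²) ≈ 2.0963e+06, ∠D ≈ 165.43°
|G| = 500 / 2.0963e+06 ≈ 0.00023852

0.000239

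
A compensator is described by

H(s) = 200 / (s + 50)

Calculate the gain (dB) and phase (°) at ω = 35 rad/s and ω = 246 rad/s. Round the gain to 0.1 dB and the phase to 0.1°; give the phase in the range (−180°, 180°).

At s = jω = j35:
pole (s+50): 50 + j35 → |·| = √(50²+35²) = √3725 ≈ 61.033, ∠ = arctan(35/50) ≈ 34.99°
|H| = 200 / 61.033 ≈ 3.2769
Gain = 20 log₁₀(3.2769) ≈ 10.31 dB
∠H = 0.00° − 34.99° = -34.99°

At s = jω = j246:
pole (s+50): 50 + j246 → |·| = √(50²+246²) = √63016 ≈ 251.03, ∠ = arctan(246/50) ≈ 78.51°
|H| = 200 / 251.03 ≈ 0.79672
Gain = 20 log₁₀(0.79672) ≈ -1.97 dB
∠H = 0.00° − 78.51° = -78.51°

ω = 35: 10.3 dB, -35.0°; ω = 246: -2.0 dB, -78.5°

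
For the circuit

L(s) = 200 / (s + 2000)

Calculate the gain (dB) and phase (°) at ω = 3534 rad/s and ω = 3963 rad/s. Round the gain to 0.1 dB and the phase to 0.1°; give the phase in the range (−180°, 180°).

ω = 3534: -26.2 dB, -60.5°; ω = 3963: -26.9 dB, -63.2°

At s = jω = j3534:
pole (s+2000): 2000 + j3534 → |·| = √(2000²+3534²) = √16489156 ≈ 4060.7, ∠ = arctan(3534/2000) ≈ 60.49°
|L| = 200 / 4060.7 ≈ 0.049253
Gain = 20 log₁₀(0.049253) ≈ -26.15 dB
∠L = 0.00° − 60.49° = -60.49°

At s = jω = j3963:
pole (s+2000): 2000 + j3963 → |·| = √(2000²+3963²) = √19705369 ≈ 4439.1, ∠ = arctan(3963/2000) ≈ 63.22°
|L| = 200 / 4439.1 ≈ 0.045054
Gain = 20 log₁₀(0.045054) ≈ -26.93 dB
∠L = 0.00° − 63.22° = -63.22°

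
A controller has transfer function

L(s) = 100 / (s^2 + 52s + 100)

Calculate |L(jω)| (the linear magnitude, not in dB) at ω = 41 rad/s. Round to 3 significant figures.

0.0377

Substitute s = j41:
Numerator: 100 = 100 + j0
Denominator: (j41)^2 + 52(j41) + 100 = -1581 + j2132
|N| = √(100² + 0²) ≈ 100, ∠N ≈ 0.00°
|D| = √(1581² + 2132²) ≈ 2654.2, ∠D ≈ 126.56°
|L| = 100 / 2654.2 ≈ 0.037676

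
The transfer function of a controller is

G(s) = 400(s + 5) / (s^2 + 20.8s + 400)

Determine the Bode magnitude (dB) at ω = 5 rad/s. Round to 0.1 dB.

17.2 dB

At s = jω = j5:
zero (s+5): 5 + j5 → |·| = √(5²+5²) = √50 ≈ 7.0711, ∠ = arctan(5/5) ≈ 45.00°
quadratic: (j5)² + 20.8·j5 + 400 = 375 + j104 → |·| ≈ 389.15, ∠ ≈ 15.50°
|G| = 400 · 7.0711 / 389.15 ≈ 7.2683
Gain = 20 log₁₀(7.2683) ≈ 17.23 dB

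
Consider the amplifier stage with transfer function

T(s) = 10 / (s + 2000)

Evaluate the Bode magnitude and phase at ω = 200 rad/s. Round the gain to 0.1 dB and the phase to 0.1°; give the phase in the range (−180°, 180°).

Substitute s = j200:
Numerator: 10 = 10 + j0
Denominator: (j200) + 2000 = 2000 + j200
|N| = √(10² + 0²) ≈ 10, ∠N ≈ 0.00°
|D| = √(2000² + 200²) ≈ 2010, ∠D ≈ 5.71°
|T| = 10 / 2010 ≈ 0.0049751
Gain = 20 log₁₀(0.0049751) ≈ -46.06 dB
∠T = 0.00° − 5.71° = -5.71°

-46.1 dB, -5.7°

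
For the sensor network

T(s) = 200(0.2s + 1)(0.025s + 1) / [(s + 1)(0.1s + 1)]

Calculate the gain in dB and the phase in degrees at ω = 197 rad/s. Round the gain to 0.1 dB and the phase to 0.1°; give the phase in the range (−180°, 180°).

20.2 dB, -9.7°

At ω = 197 rad/s:
zero (1 + j197·0.2) = 1 + j39.4 → |·| ≈ 39.413, ∠ ≈ 88.55°
zero (1 + j197·0.025) = 1 + j4.925 → |·| ≈ 5.0255, ∠ ≈ 78.52°
pole (1 + j197·1) = 1 + j197 → |·| ≈ 197, ∠ ≈ 89.71°
pole (1 + j197·0.1) = 1 + j19.7 → |·| ≈ 19.725, ∠ ≈ 87.09°
|T| = 200 · 39.413 · 5.0255 / (197 · 19.725) ≈ 10.194
Gain = 20 log₁₀(10.194) ≈ 20.17 dB
∠T = (88.55° + 78.52°) − (89.71° + 87.09°) = -9.73°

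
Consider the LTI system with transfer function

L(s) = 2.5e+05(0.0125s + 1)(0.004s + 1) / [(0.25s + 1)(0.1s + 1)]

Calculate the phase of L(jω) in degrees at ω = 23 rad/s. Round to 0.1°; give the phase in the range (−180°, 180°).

-125.3°

At ω = 23 rad/s:
zero (1 + j23·0.0125) = 1 + j0.2875 → |·| ≈ 1.0405, ∠ ≈ 16.04°
zero (1 + j23·0.004) = 1 + j0.092 → |·| ≈ 1.0042, ∠ ≈ 5.26°
pole (1 + j23·0.25) = 1 + j5.75 → |·| ≈ 5.8363, ∠ ≈ 80.13°
pole (1 + j23·0.1) = 1 + j2.3 → |·| ≈ 2.508, ∠ ≈ 66.50°
∠L = (16.04° + 5.26°) − (80.13° + 66.50°) = -125.33°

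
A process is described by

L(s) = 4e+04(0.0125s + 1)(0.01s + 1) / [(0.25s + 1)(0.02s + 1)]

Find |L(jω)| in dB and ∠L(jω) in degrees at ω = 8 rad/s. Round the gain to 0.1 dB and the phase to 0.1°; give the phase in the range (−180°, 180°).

At ω = 8 rad/s:
zero (1 + j8·0.0125) = 1 + j0.1 → |·| ≈ 1.005, ∠ ≈ 5.71°
zero (1 + j8·0.01) = 1 + j0.08 → |·| ≈ 1.0032, ∠ ≈ 4.57°
pole (1 + j8·0.25) = 1 + j2 → |·| ≈ 2.2361, ∠ ≈ 63.43°
pole (1 + j8·0.02) = 1 + j0.16 → |·| ≈ 1.0127, ∠ ≈ 9.09°
|L| = 4e+04 · 1.005 · 1.0032 / (2.2361 · 1.0127) ≈ 17809
Gain = 20 log₁₀(17809) ≈ 85.01 dB
∠L = (5.71° + 4.57°) − (63.43° + 9.09°) = -62.24°

85.0 dB, -62.2°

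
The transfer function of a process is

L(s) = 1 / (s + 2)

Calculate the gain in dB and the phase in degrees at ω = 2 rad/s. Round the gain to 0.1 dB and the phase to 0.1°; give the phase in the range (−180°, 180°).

Substitute s = j2:
Numerator: 1 = 1 + j0
Denominator: (j2) + 2 = 2 + j2
|N| = √(1² + 0²) ≈ 1, ∠N ≈ 0.00°
|D| = √(2² + 2²) ≈ 2.8284, ∠D ≈ 45.00°
|L| = 1 / 2.8284 ≈ 0.35356
Gain = 20 log₁₀(0.35356) ≈ -9.03 dB
∠L = 0.00° − 45.00° = -45.00°

-9.0 dB, -45.0°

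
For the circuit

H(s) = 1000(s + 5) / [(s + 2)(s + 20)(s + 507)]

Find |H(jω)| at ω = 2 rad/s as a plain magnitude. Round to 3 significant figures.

0.187

At s = jω = j2:
zero (s+5): 5 + j2 → |·| = √(5²+2²) = √29 ≈ 5.3852, ∠ = arctan(2/5) ≈ 21.80°
pole (s+2): 2 + j2 → |·| = √(2²+2²) = √8 ≈ 2.8284, ∠ = arctan(2/2) ≈ 45.00°
pole (s+20): 20 + j2 → |·| = √(20²+2²) = √404 ≈ 20.1, ∠ = arctan(2/20) ≈ 5.71°
pole (s+507): 507 + j2 → |·| = √(507²+2²) = √257053 ≈ 507, ∠ = arctan(2/507) ≈ 0.23°
|H| = 1000 · 5.3852 / 28823 ≈ 0.18684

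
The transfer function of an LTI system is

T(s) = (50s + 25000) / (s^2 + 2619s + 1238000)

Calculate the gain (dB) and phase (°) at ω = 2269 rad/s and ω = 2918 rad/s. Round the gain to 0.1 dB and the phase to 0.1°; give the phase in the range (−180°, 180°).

Substitute s = j2269:
Numerator: 50(j2269) + 25000 = 25000 + j113450
Denominator: (j2269)^2 + 2619(j2269) + 1238000 = -3910361 + j5942511
|N| = √(25000² + 113450²) ≈ 1.1617e+05, ∠N ≈ 77.57°
|D| = √(3910361² + 5942511²) ≈ 7.1137e+06, ∠D ≈ 123.35°
|T| = 1.1617e+05 / 7.1137e+06 ≈ 0.01633
Gain = 20 log₁₀(0.01633) ≈ -35.74 dB
∠T = 77.57° − 123.35° = -45.78°

Substitute s = j2918:
Numerator: 50(j2918) + 25000 = 25000 + j145900
Denominator: (j2918)^2 + 2619(j2918) + 1238000 = -7276724 + j7642242
|N| = √(25000² + 145900²) ≈ 1.4803e+05, ∠N ≈ 80.28°
|D| = √(7276724² + 7642242²) ≈ 1.0552e+07, ∠D ≈ 133.60°
|T| = 1.4803e+05 / 1.0552e+07 ≈ 0.014029
Gain = 20 log₁₀(0.014029) ≈ -37.06 dB
∠T = 80.28° − 133.60° = -53.32°

ω = 2269: -35.7 dB, -45.8°; ω = 2918: -37.1 dB, -53.3°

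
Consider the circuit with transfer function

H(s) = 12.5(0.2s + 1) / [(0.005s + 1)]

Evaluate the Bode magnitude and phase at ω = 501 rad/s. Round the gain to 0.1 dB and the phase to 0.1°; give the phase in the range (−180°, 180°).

At ω = 501 rad/s:
zero (1 + j501·0.2) = 1 + j100.2 → |·| ≈ 100.2, ∠ ≈ 89.43°
pole (1 + j501·0.005) = 1 + j2.505 → |·| ≈ 2.6972, ∠ ≈ 68.24°
|H| = 12.5 · 100.2 / (2.6972) ≈ 464.37
Gain = 20 log₁₀(464.37) ≈ 53.34 dB
∠H = (89.43°) − (68.24°) = 21.19°

53.3 dB, 21.2°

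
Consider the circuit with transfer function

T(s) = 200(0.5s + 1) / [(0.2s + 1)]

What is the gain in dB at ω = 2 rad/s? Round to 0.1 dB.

48.4 dB

At ω = 2 rad/s:
zero (1 + j2·0.5) = 1 + j1 → |·| ≈ 1.4142, ∠ ≈ 45.00°
pole (1 + j2·0.2) = 1 + j0.4 → |·| ≈ 1.077, ∠ ≈ 21.80°
|T| = 200 · 1.4142 / (1.077) ≈ 262.62
Gain = 20 log₁₀(262.62) ≈ 48.39 dB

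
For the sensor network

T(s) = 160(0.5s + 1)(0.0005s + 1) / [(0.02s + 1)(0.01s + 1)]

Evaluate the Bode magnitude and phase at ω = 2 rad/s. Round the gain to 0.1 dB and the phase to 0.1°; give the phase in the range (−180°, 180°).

At ω = 2 rad/s:
zero (1 + j2·0.5) = 1 + j1 → |·| ≈ 1.4142, ∠ ≈ 45.00°
zero (1 + j2·0.0005) = 1 + j0.001 → |·| ≈ 1, ∠ ≈ 0.06°
pole (1 + j2·0.02) = 1 + j0.04 → |·| ≈ 1.0008, ∠ ≈ 2.29°
pole (1 + j2·0.01) = 1 + j0.02 → |·| ≈ 1.0002, ∠ ≈ 1.15°
|T| = 160 · 1.4142 · 1 / (1.0008 · 1.0002) ≈ 226.05
Gain = 20 log₁₀(226.05) ≈ 47.08 dB
∠T = (45.00° + 0.06°) − (2.29° + 1.15°) = 41.62°

47.1 dB, 41.6°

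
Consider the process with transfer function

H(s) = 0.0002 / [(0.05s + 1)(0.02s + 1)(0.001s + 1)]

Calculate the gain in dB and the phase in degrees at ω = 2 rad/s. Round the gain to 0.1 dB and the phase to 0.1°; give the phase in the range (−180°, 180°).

At ω = 2 rad/s:
pole (1 + j2·0.05) = 1 + j0.1 → |·| ≈ 1.005, ∠ ≈ 5.71°
pole (1 + j2·0.02) = 1 + j0.04 → |·| ≈ 1.0008, ∠ ≈ 2.29°
pole (1 + j2·0.001) = 1 + j0.002 → |·| ≈ 1, ∠ ≈ 0.11°
|H| = 0.0002 · 1 / (1.005 · 1.0008 · 1) ≈ 0.00019885
Gain = 20 log₁₀(0.00019885) ≈ -74.03 dB
∠H = (0°) − (5.71° + 2.29° + 0.11°) = -8.11°

-74.0 dB, -8.1°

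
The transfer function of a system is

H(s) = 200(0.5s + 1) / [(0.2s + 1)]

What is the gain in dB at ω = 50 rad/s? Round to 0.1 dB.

At ω = 50 rad/s:
zero (1 + j50·0.5) = 1 + j25 → |·| ≈ 25.02, ∠ ≈ 87.71°
pole (1 + j50·0.2) = 1 + j10 → |·| ≈ 10.05, ∠ ≈ 84.29°
|H| = 200 · 25.02 / (10.05) ≈ 497.91
Gain = 20 log₁₀(497.91) ≈ 53.94 dB

53.9 dB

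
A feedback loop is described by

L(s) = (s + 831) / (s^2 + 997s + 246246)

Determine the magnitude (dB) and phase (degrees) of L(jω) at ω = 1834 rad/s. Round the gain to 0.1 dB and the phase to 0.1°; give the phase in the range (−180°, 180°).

-65.1 dB, -84.0°

Substitute s = j1834:
Numerator: (j1834) + 831 = 831 + j1834
Denominator: (j1834)^2 + 997(j1834) + 246246 = -3117310 + j1828498
|N| = √(831² + 1834²) ≈ 2013.5, ∠N ≈ 65.62°
|D| = √(3117310² + 1828498²) ≈ 3.614e+06, ∠D ≈ 149.61°
|L| = 2013.5 / 3.614e+06 ≈ 0.00055714
Gain = 20 log₁₀(0.00055714) ≈ -65.08 dB
∠L = 65.62° − 149.61° = -83.99°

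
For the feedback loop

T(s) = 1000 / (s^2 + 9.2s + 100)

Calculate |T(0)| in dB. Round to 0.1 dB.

T(0) = 1000 / 100 = 10
20 log₁₀(10) ≈ 20.00 dB

20.0 dB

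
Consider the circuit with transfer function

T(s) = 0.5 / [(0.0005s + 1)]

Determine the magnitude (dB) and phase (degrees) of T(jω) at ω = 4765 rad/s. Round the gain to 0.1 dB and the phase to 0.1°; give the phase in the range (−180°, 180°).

At ω = 4765 rad/s:
pole (1 + j4765·0.0005) = 1 + j2.3825 → |·| ≈ 2.5839, ∠ ≈ 67.23°
|T| = 0.5 · 1 / (2.5839) ≈ 0.19351
Gain = 20 log₁₀(0.19351) ≈ -14.27 dB
∠T = (0°) − (67.23°) = -67.23°

-14.3 dB, -67.2°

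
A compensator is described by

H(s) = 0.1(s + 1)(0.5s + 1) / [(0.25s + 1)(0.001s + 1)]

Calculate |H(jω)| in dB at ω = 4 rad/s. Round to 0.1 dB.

-3.7 dB

At ω = 4 rad/s:
zero (1 + j4·1) = 1 + j4 → |·| ≈ 4.1231, ∠ ≈ 75.96°
zero (1 + j4·0.5) = 1 + j2 → |·| ≈ 2.2361, ∠ ≈ 63.43°
pole (1 + j4·0.25) = 1 + j1 → |·| ≈ 1.4142, ∠ ≈ 45.00°
pole (1 + j4·0.001) = 1 + j0.004 → |·| ≈ 1, ∠ ≈ 0.23°
|H| = 0.1 · 4.1231 · 2.2361 / (1.4142 · 1) ≈ 0.65193
Gain = 20 log₁₀(0.65193) ≈ -3.72 dB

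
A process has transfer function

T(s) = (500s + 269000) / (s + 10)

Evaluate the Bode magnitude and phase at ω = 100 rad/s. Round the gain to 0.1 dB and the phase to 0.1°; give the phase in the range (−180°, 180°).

Substitute s = j100:
Numerator: 500(j100) + 269000 = 269000 + j50000
Denominator: (j100) + 10 = 10 + j100
|N| = √(269000² + 50000²) ≈ 2.7361e+05, ∠N ≈ 10.53°
|D| = √(10² + 100²) ≈ 100.5, ∠D ≈ 84.29°
|T| = 2.7361e+05 / 100.5 ≈ 2722.5
Gain = 20 log₁₀(2722.5) ≈ 68.70 dB
∠T = 10.53° − 84.29° = -73.76°

68.7 dB, -73.8°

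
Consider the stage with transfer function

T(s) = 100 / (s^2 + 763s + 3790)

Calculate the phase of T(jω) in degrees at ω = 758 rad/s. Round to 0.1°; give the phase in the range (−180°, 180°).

-134.6°

Substitute s = j758:
Numerator: 100 = 100 + j0
Denominator: (j758)^2 + 763(j758) + 3790 = -570774 + j578354
|N| = √(100² + 0²) ≈ 100, ∠N ≈ 0.00°
|D| = √(570774² + 578354²) ≈ 8.1257e+05, ∠D ≈ 134.62°
∠T = 0.00° − 134.62° = -134.62°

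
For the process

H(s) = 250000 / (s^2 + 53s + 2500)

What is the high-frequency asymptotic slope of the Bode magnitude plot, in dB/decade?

Each pole contributes −20 dB/decade at high frequency; each zero contributes +20 dB/decade.
Net: 0 zero(s) − 2 pole(s) → -40 dB/decade.

-40 dB/decade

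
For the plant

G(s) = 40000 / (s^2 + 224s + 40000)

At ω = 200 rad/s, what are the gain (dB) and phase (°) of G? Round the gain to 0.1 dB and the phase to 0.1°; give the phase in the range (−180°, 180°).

-1.0 dB, -90.0°

At s = jω = j200:
quadratic: (j200)² + 224·j200 + 40000 = 0 + j44800 → |·| ≈ 44800, ∠ ≈ 90.00°
|G| = 40000 / 44800 ≈ 0.89286
Gain = 20 log₁₀(0.89286) ≈ -0.98 dB
∠G = 0.00° − 90.00° = -90.00°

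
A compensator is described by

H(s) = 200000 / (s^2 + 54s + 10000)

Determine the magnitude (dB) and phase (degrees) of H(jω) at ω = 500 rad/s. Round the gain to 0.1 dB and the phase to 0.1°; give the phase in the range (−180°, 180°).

-1.6 dB, -173.6°

At s = jω = j500:
quadratic: (j500)² + 54·j500 + 10000 = -240000 + j27000 → |·| ≈ 2.4151e+05, ∠ ≈ 173.58°
|H| = 200000 / 2.4151e+05 ≈ 0.82812
Gain = 20 log₁₀(0.82812) ≈ -1.64 dB
∠H = 0.00° − 173.58° = -173.58°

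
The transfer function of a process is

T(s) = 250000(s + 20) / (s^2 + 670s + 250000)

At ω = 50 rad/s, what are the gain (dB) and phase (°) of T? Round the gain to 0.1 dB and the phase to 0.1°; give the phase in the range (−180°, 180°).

At s = jω = j50:
zero (s+20): 20 + j50 → |·| = √(20²+50²) = √2900 ≈ 53.852, ∠ = arctan(50/20) ≈ 68.20°
quadratic: (j50)² + 670·j50 + 250000 = 247500 + j33500 → |·| ≈ 2.4976e+05, ∠ ≈ 7.71°
|T| = 250000 · 53.852 / 2.4976e+05 ≈ 53.904
Gain = 20 log₁₀(53.904) ≈ 34.63 dB
∠T = 68.20° − 7.71° = 60.49°

34.6 dB, 60.5°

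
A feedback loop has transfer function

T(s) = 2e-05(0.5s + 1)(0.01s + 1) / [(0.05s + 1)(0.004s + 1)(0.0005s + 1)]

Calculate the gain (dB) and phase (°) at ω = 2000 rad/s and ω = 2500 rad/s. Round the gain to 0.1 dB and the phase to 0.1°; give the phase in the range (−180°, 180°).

ω = 2000: -69.1 dB, -40.2°; ω = 2500: -70.1 dB, -47.5°

At ω = 2000 rad/s:
zero (1 + j2000·0.5) = 1 + j1000 → |·| ≈ 1000, ∠ ≈ 89.94°
zero (1 + j2000·0.01) = 1 + j20 → |·| ≈ 20.025, ∠ ≈ 87.14°
pole (1 + j2000·0.05) = 1 + j100 → |·| ≈ 100, ∠ ≈ 89.43°
pole (1 + j2000·0.004) = 1 + j8 → |·| ≈ 8.0623, ∠ ≈ 82.87°
pole (1 + j2000·0.0005) = 1 + j1 → |·| ≈ 1.4142, ∠ ≈ 45.00°
|T| = 2e-05 · 1000 · 20.025 / (100 · 8.0623 · 1.4142) ≈ 0.00035126
Gain = 20 log₁₀(0.00035126) ≈ -69.09 dB
∠T = (89.94° + 87.14°) − (89.43° + 82.87° + 45.00°) = -40.22°

At ω = 2500 rad/s:
zero (1 + j2500·0.5) = 1 + j1250 → |·| ≈ 1250, ∠ ≈ 89.95°
zero (1 + j2500·0.01) = 1 + j25 → |·| ≈ 25.02, ∠ ≈ 87.71°
pole (1 + j2500·0.05) = 1 + j125 → |·| ≈ 125, ∠ ≈ 89.54°
pole (1 + j2500·0.004) = 1 + j10 → |·| ≈ 10.05, ∠ ≈ 84.29°
pole (1 + j2500·0.0005) = 1 + j1.25 → |·| ≈ 1.6008, ∠ ≈ 51.34°
|T| = 2e-05 · 1250 · 25.02 / (125 · 10.05 · 1.6008) ≈ 0.00031104
Gain = 20 log₁₀(0.00031104) ≈ -70.14 dB
∠T = (89.95° + 87.71°) − (89.54° + 84.29° + 51.34°) = -47.51°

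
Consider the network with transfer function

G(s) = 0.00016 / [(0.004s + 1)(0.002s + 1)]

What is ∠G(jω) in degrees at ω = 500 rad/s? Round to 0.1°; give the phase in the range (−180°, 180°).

-108.4°

At ω = 500 rad/s:
pole (1 + j500·0.004) = 1 + j2 → |·| ≈ 2.2361, ∠ ≈ 63.43°
pole (1 + j500·0.002) = 1 + j1 → |·| ≈ 1.4142, ∠ ≈ 45.00°
∠G = (0°) − (63.43° + 45.00°) = -108.43°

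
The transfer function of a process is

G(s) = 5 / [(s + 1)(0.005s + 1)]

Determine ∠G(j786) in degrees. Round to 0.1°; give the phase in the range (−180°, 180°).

-165.7°

At ω = 786 rad/s:
pole (1 + j786·1) = 1 + j786 → |·| ≈ 786, ∠ ≈ 89.93°
pole (1 + j786·0.005) = 1 + j3.93 → |·| ≈ 4.0552, ∠ ≈ 75.72°
∠G = (0°) − (89.93° + 75.72°) = -165.65°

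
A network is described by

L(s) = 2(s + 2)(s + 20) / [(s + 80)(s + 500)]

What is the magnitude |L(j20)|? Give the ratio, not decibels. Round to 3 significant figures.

At s = jω = j20:
zero (s+2): 2 + j20 → |·| = √(2²+20²) = √404 ≈ 20.1, ∠ = arctan(20/2) ≈ 84.29°
zero (s+20): 20 + j20 → |·| = √(20²+20²) = √800 ≈ 28.284, ∠ = arctan(20/20) ≈ 45.00°
pole (s+80): 80 + j20 → |·| = √(80²+20²) = √6800 ≈ 82.462, ∠ = arctan(20/80) ≈ 14.04°
pole (s+500): 500 + j20 → |·| = √(500²+20²) = √250400 ≈ 500.4, ∠ = arctan(20/500) ≈ 2.29°
|L| = 2 · 568.51 / 41264 ≈ 0.027555

0.0276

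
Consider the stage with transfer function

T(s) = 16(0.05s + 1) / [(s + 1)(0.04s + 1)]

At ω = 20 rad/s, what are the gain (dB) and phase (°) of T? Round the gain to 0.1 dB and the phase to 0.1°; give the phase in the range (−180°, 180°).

-1.1 dB, -80.8°

At ω = 20 rad/s:
zero (1 + j20·0.05) = 1 + j1 → |·| ≈ 1.4142, ∠ ≈ 45.00°
pole (1 + j20·1) = 1 + j20 → |·| ≈ 20.025, ∠ ≈ 87.14°
pole (1 + j20·0.04) = 1 + j0.8 → |·| ≈ 1.2806, ∠ ≈ 38.66°
|T| = 16 · 1.4142 / (20.025 · 1.2806) ≈ 0.88236
Gain = 20 log₁₀(0.88236) ≈ -1.09 dB
∠T = (45.00°) − (87.14° + 38.66°) = -80.80°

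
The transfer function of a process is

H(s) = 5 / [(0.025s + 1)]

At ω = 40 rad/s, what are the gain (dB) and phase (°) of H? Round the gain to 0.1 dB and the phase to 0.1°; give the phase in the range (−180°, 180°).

At ω = 40 rad/s:
pole (1 + j40·0.025) = 1 + j1 → |·| ≈ 1.4142, ∠ ≈ 45.00°
|H| = 5 · 1 / (1.4142) ≈ 3.5356
Gain = 20 log₁₀(3.5356) ≈ 10.97 dB
∠H = (0°) − (45.00°) = -45.00°

11.0 dB, -45.0°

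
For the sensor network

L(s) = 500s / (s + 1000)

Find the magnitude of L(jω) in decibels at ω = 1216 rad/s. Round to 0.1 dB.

At s = jω = j1216:
zero at origin: s = j1216 → |·| = 1216, ∠ = 90.00°
pole (s+1000): 1000 + j1216 → |·| = √(1000²+1216²) = √2478656 ≈ 1574.4, ∠ = arctan(1216/1000) ≈ 50.57°
|L| = 500 · 1216 / 1574.4 ≈ 386.18
Gain = 20 log₁₀(386.18) ≈ 51.74 dB

51.7 dB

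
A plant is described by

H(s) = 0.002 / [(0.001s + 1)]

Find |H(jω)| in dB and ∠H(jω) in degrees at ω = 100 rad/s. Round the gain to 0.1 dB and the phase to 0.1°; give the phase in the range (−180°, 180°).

At ω = 100 rad/s:
pole (1 + j100·0.001) = 1 + j0.1 → |·| ≈ 1.005, ∠ ≈ 5.71°
|H| = 0.002 · 1 / (1.005) ≈ 0.00199
Gain = 20 log₁₀(0.00199) ≈ -54.02 dB
∠H = (0°) − (5.71°) = -5.71°

-54.0 dB, -5.7°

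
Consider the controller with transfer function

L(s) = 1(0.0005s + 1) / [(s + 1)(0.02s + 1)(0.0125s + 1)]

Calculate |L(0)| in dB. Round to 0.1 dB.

0.0 dB

L(0) = 1 · 1 / 1 = 1
20 log₁₀(1) ≈ 0.00 dB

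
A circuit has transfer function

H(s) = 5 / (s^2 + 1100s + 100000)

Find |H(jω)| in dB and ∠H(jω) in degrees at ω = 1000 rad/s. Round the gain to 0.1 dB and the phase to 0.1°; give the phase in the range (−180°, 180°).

Substitute s = j1000:
Numerator: 5 = 5 + j0
Denominator: (j1000)^2 + 1100(j1000) + 100000 = -900000 + j1100000
|N| = √(5² + 0²) ≈ 5, ∠N ≈ 0.00°
|D| = √(900000² + 1100000²) ≈ 1.4213e+06, ∠D ≈ 129.29°
|H| = 5 / 1.4213e+06 ≈ 3.5179e-06
Gain = 20 log₁₀(3.5179e-06) ≈ -109.07 dB
∠H = 0.00° − 129.29° = -129.29°

-109.1 dB, -129.3°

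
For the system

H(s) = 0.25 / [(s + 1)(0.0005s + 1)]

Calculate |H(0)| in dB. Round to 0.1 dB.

-12.0 dB

H(0) = 0.25 · 1 / 1 = 0.25
20 log₁₀(0.25) ≈ -12.04 dB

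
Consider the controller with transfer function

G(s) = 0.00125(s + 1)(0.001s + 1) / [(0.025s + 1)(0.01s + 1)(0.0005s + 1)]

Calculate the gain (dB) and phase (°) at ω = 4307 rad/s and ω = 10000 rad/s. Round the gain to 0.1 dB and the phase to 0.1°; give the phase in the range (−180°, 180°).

ω = 4307: -53.3 dB, -76.3°; ω = 10000: -60.1 dB, -83.6°

At ω = 4307 rad/s:
zero (1 + j4307·1) = 1 + j4307 → |·| ≈ 4307, ∠ ≈ 89.99°
zero (1 + j4307·0.001) = 1 + j4.307 → |·| ≈ 4.4216, ∠ ≈ 76.93°
pole (1 + j4307·0.025) = 1 + j107.675 → |·| ≈ 107.68, ∠ ≈ 89.47°
pole (1 + j4307·0.01) = 1 + j43.07 → |·| ≈ 43.082, ∠ ≈ 88.67°
pole (1 + j4307·0.0005) = 1 + j2.1535 → |·| ≈ 2.3744, ∠ ≈ 65.09°
|G| = 0.00125 · 4307 · 4.4216 / (107.68 · 43.082 · 2.3744) ≈ 0.0021611
Gain = 20 log₁₀(0.0021611) ≈ -53.31 dB
∠G = (89.99° + 76.93°) − (89.47° + 88.67° + 65.09°) = -76.31°

At ω = 10000 rad/s:
zero (1 + j10000·1) = 1 + j10000 → |·| ≈ 10000, ∠ ≈ 89.99°
zero (1 + j10000·0.001) = 1 + j10 → |·| ≈ 10.05, ∠ ≈ 84.29°
pole (1 + j10000·0.025) = 1 + j250 → |·| ≈ 250, ∠ ≈ 89.77°
pole (1 + j10000·0.01) = 1 + j100 → |·| ≈ 100, ∠ ≈ 89.43°
pole (1 + j10000·0.0005) = 1 + j5 → |·| ≈ 5.099, ∠ ≈ 78.69°
|G| = 0.00125 · 10000 · 10.05 / (250 · 100 · 5.099) ≈ 0.00098549
Gain = 20 log₁₀(0.00098549) ≈ -60.13 dB
∠G = (89.99° + 84.29°) − (89.77° + 89.43° + 78.69°) = -83.61°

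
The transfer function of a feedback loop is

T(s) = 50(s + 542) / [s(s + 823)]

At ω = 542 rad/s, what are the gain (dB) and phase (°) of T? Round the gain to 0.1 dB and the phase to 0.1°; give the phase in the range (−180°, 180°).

At s = jω = j542:
zero (s+542): 542 + j542 → |·| = √(542²+542²) = √587528 ≈ 766.5, ∠ = arctan(542/542) ≈ 45.00°
pole (s+823): 823 + j542 → |·| = √(823²+542²) = √971093 ≈ 985.44, ∠ = arctan(542/823) ≈ 33.37°
pole at origin: |s| = 542, ∠ = 90.00° (in denominator)
|T| = 50 · 766.5 / 5.3411e+05 ≈ 0.071755
Gain = 20 log₁₀(0.071755) ≈ -22.88 dB
∠T = 45.00° − 123.37° = -78.37°

-22.9 dB, -78.4°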